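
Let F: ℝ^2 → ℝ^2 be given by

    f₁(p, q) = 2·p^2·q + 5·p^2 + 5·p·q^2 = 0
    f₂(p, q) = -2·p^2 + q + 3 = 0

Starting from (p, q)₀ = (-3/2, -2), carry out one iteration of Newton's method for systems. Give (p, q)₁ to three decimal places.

(-1.011, -1.437)

At (-3/2, -2): F = (-27.750, -3.500).
Jacobian J = [[4·p·q + 10·p + 5·q^2, 2·p^2 + 10·p·q], [-4·p, 1]].
At the point, J = [[17.000, 34.500], [6.000, 1.000]] (det J = -190.000).
Solving J·Δ = −F gives Δ = (0.489, 0.563).
Then the next iterate is (p, q)₁ = (-1.011, -1.437).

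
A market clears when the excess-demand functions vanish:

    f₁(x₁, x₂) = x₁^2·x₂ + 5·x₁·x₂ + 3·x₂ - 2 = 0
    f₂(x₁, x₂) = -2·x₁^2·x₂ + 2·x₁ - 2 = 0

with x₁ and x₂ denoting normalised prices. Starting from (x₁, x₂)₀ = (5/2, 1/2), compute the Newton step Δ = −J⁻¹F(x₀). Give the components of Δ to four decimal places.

(14.6364, -3.7727)

At (5/2, 1/2): F = (8.8750, -3.2500).
Jacobian J = [[2·x₁·x₂ + 5·x₂, x₁^2 + 5·x₁ + 3], [-4·x₁·x₂ + 2, -2·x₁^2]].
At the point, J = [[5.0000, 21.7500], [-3.0000, -12.5000]] (det J = 2.7500).
Solving J·Δ = −F gives Δ = (14.6364, -3.7727).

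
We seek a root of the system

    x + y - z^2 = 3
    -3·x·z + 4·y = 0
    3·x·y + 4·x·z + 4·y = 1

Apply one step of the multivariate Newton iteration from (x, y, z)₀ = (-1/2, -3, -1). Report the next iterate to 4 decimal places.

At (-1/2, -3, -1): F = (-7.5000, -13.5000, -6.5000).
Jacobian J = [[1, 1, -2·z], [-3·z, 4, -3·x], [3·y + 4·z, 3·x + 4, 4·x]].
At the point, J = [[1.0000, 1.0000, 2.0000], [3.0000, 4.0000, 1.5000], [-13.0000, 2.5000, -2.0000]] (det J = 93.7500).
Solving J·Δ = −F gives Δ = (-0.3827, 2.6880, 2.5973).
Then the next iterate is (x, y, z)₁ = (-0.8827, -0.3120, 1.5973).

(-0.8827, -0.3120, 1.5973)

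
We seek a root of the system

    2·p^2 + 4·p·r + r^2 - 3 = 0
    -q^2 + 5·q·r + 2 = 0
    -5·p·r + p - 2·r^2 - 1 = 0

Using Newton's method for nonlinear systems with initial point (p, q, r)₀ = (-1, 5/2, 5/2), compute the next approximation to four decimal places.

(0.3919, 4.9023, -1.1014)

At (-1, 5/2, 5/2): F = (-4.7500, 27.0000, -2.0000).
Jacobian J = [[4·p + 4·r, 0, 4·p + 2·r], [0, -2·q + 5·r, 5·q], [-5·r + 1, 0, -5·p - 4·r]].
At the point, J = [[6.0000, 0.0000, 1.0000], [0.0000, 7.5000, 12.5000], [-11.5000, 0.0000, -5.0000]] (det J = -138.7500).
Solving J·Δ = −F gives Δ = (1.3919, 2.4023, -3.6014).
Then the next iterate is (p, q, r)₁ = (0.3919, 4.9023, -1.1014).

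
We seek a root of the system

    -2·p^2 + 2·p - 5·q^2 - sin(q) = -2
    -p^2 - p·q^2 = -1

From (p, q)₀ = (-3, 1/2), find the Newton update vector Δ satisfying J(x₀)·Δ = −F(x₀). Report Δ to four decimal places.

At (-3, 1/2): F = (-23.729426, -7.2500).
Jacobian J = [[-4·p + 2, -10·q - cos(q)], [-2·p - q^2, -2·p·q]].
At the point, J = [[14.0000, -5.877583], [5.7500, 3.0000]] (det J = 75.796100).
Solving J·Δ = −F gives Δ = (1.5014, -0.4610).

(1.5014, -0.4610)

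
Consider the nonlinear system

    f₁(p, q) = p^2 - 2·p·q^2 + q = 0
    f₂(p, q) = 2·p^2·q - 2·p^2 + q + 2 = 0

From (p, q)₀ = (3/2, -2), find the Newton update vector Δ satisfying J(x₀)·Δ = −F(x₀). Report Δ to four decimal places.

(-0.5369, 0.6973)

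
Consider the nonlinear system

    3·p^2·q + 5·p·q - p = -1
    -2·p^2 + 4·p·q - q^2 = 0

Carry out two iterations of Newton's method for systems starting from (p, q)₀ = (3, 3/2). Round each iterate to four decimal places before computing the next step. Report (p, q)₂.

(1.0988, 0.6025)

At (3, 3/2): F = (61.0000, -2.2500).
Jacobian J = [[6·p·q + 5·q - 1, 3·p^2 + 5·p], [-4·p + 4·q, 4·p - 2·q]].
At the point, J = [[33.5000, 42.0000], [-6.0000, 9.0000]] (det J = 553.5000).
Solving J·Δ = −F gives Δ = (-1.1626, -0.5251).
Then the next iterate is (p, q)₁ = (1.8374, 0.9749).
Round to (1.8374, 0.9749) and repeat: F = (17.992907, -0.537382), J = [[14.622188, 19.315116], [-3.4500, 5.3998]].
Δ = (-0.7386, -0.3724), so (p, q)₂ = (1.0988, 0.6025).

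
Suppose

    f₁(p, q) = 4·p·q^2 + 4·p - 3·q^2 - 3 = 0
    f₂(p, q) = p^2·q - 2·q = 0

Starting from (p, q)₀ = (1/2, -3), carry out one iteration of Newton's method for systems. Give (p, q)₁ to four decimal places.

At (1/2, -3): F = (-10.0000, 5.2500).
Jacobian J = [[4·q^2 + 4, 8·p·q - 6·q], [2·p·q, p^2 - 2]].
At the point, J = [[40.0000, 6.0000], [-3.0000, -1.7500]] (det J = -52.0000).
Solving J·Δ = −F gives Δ = (-0.2692, 3.4615).
Then the next iterate is (p, q)₁ = (0.2308, 0.4615).

(0.2308, 0.4615)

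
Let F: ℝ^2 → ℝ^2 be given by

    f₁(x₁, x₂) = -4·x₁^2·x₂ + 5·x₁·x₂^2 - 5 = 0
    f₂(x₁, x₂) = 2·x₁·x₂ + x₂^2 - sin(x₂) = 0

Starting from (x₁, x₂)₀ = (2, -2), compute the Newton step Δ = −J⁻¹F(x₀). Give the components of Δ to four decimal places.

(-0.7175, 0.5302)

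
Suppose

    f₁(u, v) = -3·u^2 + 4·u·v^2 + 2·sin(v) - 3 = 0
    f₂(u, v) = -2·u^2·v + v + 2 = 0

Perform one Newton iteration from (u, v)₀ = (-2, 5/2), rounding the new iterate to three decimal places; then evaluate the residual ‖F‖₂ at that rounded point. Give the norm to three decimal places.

20.371

At (-2, 5/2): F = (-63.80306, -15.500).
Jacobian J = [[-6·u + 4·v^2, 8·u·v + 2·cos(v)], [-4·u·v, -2·u^2 + 1]].
At the point, J = [[37.000, -41.60229], [20.000, -7.000]] (det J = 573.04574).
Solving J·Δ = −F gives Δ = (0.346, -1.226).
Then the next iterate is (u, v)₁ = (-1.654, 1.274).
Re-evaluating at (-1.654, 1.274): F = (-20.03286, -3.69660), so ‖F‖₂ = 20.371.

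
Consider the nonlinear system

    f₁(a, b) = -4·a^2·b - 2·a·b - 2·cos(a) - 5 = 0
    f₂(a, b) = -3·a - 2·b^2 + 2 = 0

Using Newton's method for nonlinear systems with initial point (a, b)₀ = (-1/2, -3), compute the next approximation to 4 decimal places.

(-1.4707, -2.0343)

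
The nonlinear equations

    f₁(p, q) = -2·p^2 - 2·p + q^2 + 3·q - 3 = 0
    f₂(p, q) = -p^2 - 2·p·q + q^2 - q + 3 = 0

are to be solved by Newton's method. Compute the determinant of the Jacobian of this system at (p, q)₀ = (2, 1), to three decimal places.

60.000

J = [[-4·p - 2, 2·q + 3], [-2·p - 2·q, -2·p + 2·q - 1]].
At the point, J = [[-10.000, 5.000], [-6.000, -3.000]].
det J = 60.000.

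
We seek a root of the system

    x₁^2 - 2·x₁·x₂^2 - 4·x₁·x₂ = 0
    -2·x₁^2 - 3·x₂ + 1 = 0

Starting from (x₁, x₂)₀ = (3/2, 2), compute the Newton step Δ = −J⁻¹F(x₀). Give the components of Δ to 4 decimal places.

(-1.5326, -0.1014)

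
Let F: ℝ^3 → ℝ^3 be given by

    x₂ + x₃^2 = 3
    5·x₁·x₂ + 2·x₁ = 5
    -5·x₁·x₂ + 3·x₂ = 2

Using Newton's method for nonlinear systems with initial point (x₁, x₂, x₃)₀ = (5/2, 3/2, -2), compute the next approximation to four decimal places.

(-4.6429, 5.4286, -0.3929)

At (5/2, 3/2, -2): F = (2.5000, 18.7500, -16.2500).
Jacobian J = [[0, 1, 2·x₃], [5·x₂ + 2, 5·x₁, 0], [-5·x₂, -5·x₁ + 3, 0]].
At the point, J = [[0.0000, 1.0000, -4.0000], [9.5000, 12.5000, 0.0000], [-7.5000, -9.5000, 0.0000]] (det J = -14.0000).
Solving J·Δ = −F gives Δ = (-7.1429, 3.9286, 1.6071).
Then the next iterate is (x₁, x₂, x₃)₁ = (-4.6429, 5.4286, -0.3929).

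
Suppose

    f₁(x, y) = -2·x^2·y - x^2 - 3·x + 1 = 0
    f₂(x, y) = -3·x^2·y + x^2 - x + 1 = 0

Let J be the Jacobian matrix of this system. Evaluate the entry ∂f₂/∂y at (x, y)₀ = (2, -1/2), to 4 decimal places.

-12.0000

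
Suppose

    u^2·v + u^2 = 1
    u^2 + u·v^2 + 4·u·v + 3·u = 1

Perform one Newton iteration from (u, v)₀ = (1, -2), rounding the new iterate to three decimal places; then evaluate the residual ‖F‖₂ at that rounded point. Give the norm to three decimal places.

At (1, -2): F = (-2.000, -1.000).
Jacobian J = [[2·u·v + 2·u, u^2], [2·u + v^2 + 4·v + 3, 2·u·v + 4·u]].
At the point, J = [[-2.000, 1.000], [1.000, 0.000]] (det J = -1.000).
Solving J·Δ = −F gives Δ = (1.000, 4.000).
Then the next iterate is (u, v)₁ = (2.000, 2.000).
Re-evaluating at (2.000, 2.000): F = (11.000, 33.000), so ‖F‖₂ = 34.785.

34.785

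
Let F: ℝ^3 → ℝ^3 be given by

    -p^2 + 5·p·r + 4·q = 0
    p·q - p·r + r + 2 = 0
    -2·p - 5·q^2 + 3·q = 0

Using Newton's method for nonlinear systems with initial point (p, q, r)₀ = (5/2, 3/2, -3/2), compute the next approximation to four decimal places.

(-0.2928, 0.9863, -2.6084)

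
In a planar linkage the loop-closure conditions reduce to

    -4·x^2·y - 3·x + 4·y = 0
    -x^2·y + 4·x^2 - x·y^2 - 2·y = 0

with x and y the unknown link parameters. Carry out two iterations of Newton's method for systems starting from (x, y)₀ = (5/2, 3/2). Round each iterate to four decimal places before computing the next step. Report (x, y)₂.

At (5/2, 3/2): F = (-39.0000, 7.0000).
Jacobian J = [[-8·x·y - 3, -4·x^2 + 4], [-2·x·y + 8·x - y^2, -x^2 - 2·x·y - 2]].
At the point, J = [[-33.0000, -21.0000], [10.2500, -15.7500]] (det J = 735.0000).
Solving J·Δ = −F gives Δ = (-1.0357, -0.2296).
Then the next iterate is (x, y)₁ = (1.4643, 1.2704).
Round to (1.4643, 1.2704) and repeat: F = (-10.207137, 0.948681), J = [[-17.881974, -4.576698], [6.379990, -7.864668]].
Δ = (-0.4982, -0.2836), so (x, y)₂ = (0.9661, 0.9868).

(0.9661, 0.9868)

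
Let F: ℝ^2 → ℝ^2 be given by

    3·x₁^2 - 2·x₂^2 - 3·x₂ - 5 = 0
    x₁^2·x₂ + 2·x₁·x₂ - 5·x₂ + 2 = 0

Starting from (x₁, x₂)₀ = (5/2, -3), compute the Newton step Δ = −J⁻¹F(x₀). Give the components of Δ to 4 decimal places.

(-0.6382, 0.5358)

At (5/2, -3): F = (4.7500, -16.7500).
Jacobian J = [[6·x₁, -4·x₂ - 3], [2·x₁·x₂ + 2·x₂, x₁^2 + 2·x₁ - 5]].
At the point, J = [[15.0000, 9.0000], [-21.0000, 6.2500]] (det J = 282.7500).
Solving J·Δ = −F gives Δ = (-0.6382, 0.5358).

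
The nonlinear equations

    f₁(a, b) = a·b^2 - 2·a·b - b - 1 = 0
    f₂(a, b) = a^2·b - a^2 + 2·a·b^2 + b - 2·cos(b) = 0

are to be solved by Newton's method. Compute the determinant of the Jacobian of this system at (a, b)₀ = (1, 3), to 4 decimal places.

-23.1533

J = [[b^2 - 2·b, 2·a·b - 2·a - 1], [2·a·b - 2·a + 2·b^2, a^2 + 4·a·b + 2·sin(b) + 1]].
At the point, J = [[3.0000, 3.0000], [22.0000, 14.282240]].
det J = -23.1533.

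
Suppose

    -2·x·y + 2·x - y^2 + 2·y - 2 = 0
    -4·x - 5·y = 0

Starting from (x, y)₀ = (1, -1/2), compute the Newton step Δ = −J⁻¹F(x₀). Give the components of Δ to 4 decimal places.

(0.2500, -0.5000)

At (1, -1/2): F = (-0.2500, -1.5000).
Jacobian J = [[-2·y + 2, -2·x - 2·y + 2], [-4, -5]].
At the point, J = [[3.0000, 1.0000], [-4.0000, -5.0000]] (det J = -11.0000).
Solving J·Δ = −F gives Δ = (0.2500, -0.5000).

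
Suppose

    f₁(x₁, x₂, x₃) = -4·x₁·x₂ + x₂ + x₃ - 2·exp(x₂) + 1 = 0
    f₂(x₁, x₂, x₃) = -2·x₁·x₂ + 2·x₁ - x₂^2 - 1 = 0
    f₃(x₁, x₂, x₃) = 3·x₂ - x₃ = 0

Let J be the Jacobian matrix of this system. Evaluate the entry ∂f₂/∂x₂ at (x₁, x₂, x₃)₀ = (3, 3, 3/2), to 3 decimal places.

-12.000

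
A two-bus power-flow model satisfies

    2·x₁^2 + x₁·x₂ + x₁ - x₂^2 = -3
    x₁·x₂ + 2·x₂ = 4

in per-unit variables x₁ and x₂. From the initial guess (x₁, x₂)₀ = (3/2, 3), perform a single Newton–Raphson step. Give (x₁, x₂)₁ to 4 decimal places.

(0.5722, 1.9381)

At (3/2, 3): F = (4.5000, 6.5000).
Jacobian J = [[4·x₁ + x₂ + 1, x₁ - 2·x₂], [x₂, x₁ + 2]].
At the point, J = [[10.0000, -4.5000], [3.0000, 3.5000]] (det J = 48.5000).
Solving J·Δ = −F gives Δ = (-0.9278, -1.0619).
Then the next iterate is (x₁, x₂)₁ = (0.5722, 1.9381).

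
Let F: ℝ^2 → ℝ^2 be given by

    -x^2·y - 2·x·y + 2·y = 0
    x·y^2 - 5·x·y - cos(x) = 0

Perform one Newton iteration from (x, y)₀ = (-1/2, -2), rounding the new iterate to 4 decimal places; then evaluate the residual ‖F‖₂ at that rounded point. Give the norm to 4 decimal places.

At (-1/2, -2): F = (-5.5000, -7.877583).
Jacobian J = [[-2·x·y - 2·y, -x^2 - 2·x + 2], [y^2 - 5·y + sin(x), 2·x·y - 5·x]].
At the point, J = [[2.0000, 2.7500], [13.520574, 4.5000]] (det J = -28.181580).
Solving J·Δ = −F gives Δ = (-0.1095, 2.0797).
Then the next iterate is (x, y)₁ = (-0.6095, 0.0797).
Re-evaluating at (-0.6095, 0.0797): F = (0.226947, -0.580920), so ‖F‖₂ = 0.6237.

0.6237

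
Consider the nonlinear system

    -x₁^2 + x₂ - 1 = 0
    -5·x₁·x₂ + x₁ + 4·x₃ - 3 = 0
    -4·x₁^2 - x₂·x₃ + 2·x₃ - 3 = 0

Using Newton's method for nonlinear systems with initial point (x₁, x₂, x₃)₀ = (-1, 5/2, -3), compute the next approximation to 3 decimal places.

(-12.273, 24.545, -62.091)

At (-1, 5/2, -3): F = (0.500, -3.500, -5.500).
Jacobian J = [[-2·x₁, 1, 0], [-5·x₂ + 1, -5·x₁, 4], [-8·x₁, -x₃, -x₂ + 2]].
At the point, J = [[2.000, 1.000, 0.000], [-11.500, 5.000, 4.000], [8.000, 3.000, -0.500]] (det J = -2.750).
Solving J·Δ = −F gives Δ = (-11.273, 22.045, -59.091).
Then the next iterate is (x₁, x₂, x₃)₁ = (-12.273, 24.545, -62.091).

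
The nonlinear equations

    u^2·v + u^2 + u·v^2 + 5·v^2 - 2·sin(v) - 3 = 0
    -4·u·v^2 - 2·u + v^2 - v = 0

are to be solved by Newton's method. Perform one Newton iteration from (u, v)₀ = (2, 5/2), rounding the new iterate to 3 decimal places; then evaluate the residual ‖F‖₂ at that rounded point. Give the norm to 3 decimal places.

At (2, 5/2): F = (53.55306, -50.250).
Jacobian J = [[2·u·v + 2·u + v^2, u^2 + 2·u·v + 10·v - 2·cos(v)], [-4·v^2 - 2, -8·u·v + 2·v - 1]].
At the point, J = [[20.250, 40.60229], [-27.000, -36.000]] (det J = 367.26176).
Solving J·Δ = −F gives Δ = (-0.306, -1.166).
Then the next iterate is (u, v)₁ = (1.694, 1.334).
Re-evaluating at (1.694, 1.334): F = (13.66589, -15.00072), so ‖F‖₂ = 20.292.

20.292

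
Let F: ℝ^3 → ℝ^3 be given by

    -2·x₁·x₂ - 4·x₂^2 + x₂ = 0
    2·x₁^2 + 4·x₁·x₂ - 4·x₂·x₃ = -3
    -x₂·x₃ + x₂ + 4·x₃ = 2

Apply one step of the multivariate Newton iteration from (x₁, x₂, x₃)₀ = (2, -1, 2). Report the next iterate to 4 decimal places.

At (2, -1, 2): F = (-1.0000, 11.0000, 7.0000).
Jacobian J = [[-2·x₂, -2·x₁ - 8·x₂ + 1, 0], [4·x₁ + 4·x₂, 4·x₁ - 4·x₃, -4·x₂], [0, -x₃ + 1, -x₂ + 4]].
At the point, J = [[2.0000, 5.0000, 0.0000], [4.0000, 0.0000, 4.0000], [0.0000, -1.0000, 5.0000]] (det J = -92.0000).
Solving J·Δ = −F gives Δ = (-1.5109, 0.8043, -1.2391).
Then the next iterate is (x₁, x₂, x₃)₁ = (0.4891, -0.1957, 0.7609).

(0.4891, -0.1957, 0.7609)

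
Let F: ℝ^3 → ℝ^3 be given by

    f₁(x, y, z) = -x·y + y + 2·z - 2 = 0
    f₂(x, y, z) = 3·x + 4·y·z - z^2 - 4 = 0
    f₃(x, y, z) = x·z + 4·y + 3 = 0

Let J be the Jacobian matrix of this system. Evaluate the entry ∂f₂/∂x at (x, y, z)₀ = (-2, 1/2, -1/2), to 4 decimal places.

3.0000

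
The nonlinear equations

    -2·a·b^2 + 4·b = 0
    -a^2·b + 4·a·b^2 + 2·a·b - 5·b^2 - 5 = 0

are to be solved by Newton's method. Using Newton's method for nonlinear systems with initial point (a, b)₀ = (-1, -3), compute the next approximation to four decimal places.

(-1.4270, -1.2893)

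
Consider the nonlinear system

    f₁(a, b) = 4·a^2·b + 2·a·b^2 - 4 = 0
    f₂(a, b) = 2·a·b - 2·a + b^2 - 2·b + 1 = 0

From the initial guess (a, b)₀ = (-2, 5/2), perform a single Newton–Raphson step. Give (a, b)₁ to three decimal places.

(-1.342, 0.725)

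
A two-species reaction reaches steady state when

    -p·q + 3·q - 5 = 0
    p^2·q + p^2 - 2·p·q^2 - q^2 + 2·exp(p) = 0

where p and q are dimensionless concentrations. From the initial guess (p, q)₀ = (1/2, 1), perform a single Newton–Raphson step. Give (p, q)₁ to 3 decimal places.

At (1/2, 1): F = (-2.500, 1.79744).
Jacobian J = [[-q, -p + 3], [2·p·q + 2·p - 2·q^2 + 2·exp(p), p^2 - 4·p·q - 2·q]].
At the point, J = [[-1.000, 2.500], [3.29744, -3.750]] (det J = -4.49361).
Solving J·Δ = −F gives Δ = (1.086, 1.435).
Then the next iterate is (p, q)₁ = (1.586, 2.435).

(1.586, 2.435)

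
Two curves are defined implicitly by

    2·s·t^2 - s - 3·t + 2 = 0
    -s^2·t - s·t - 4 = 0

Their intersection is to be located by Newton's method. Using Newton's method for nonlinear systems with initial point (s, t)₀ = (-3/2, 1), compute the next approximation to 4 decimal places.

At (-3/2, 1): F = (-2.5000, -4.7500).
Jacobian J = [[2·t^2 - 1, 4·s·t - 3], [-2·s·t - t, -s^2 - s]].
At the point, J = [[1.0000, -9.0000], [2.0000, -0.7500]] (det J = 17.2500).
Solving J·Δ = −F gives Δ = (2.3696, -0.0145).
Then the next iterate is (s, t)₁ = (0.8696, 0.9855).

(0.8696, 0.9855)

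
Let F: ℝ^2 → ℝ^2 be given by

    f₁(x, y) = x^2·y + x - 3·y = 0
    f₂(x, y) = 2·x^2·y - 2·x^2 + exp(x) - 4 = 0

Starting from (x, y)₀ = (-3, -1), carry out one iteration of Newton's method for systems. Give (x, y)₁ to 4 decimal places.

At (-3, -1): F = (-9.0000, -39.950213).
Jacobian J = [[2·x·y + 1, x^2 - 3], [4·x·y - 4·x + exp(x), 2·x^2]].
At the point, J = [[7.0000, 6.0000], [24.049787, 18.0000]] (det J = -18.298722).
Solving J·Δ = −F gives Δ = (4.2463, -3.4540).
Then the next iterate is (x, y)₁ = (1.2463, -4.4540).

(1.2463, -4.4540)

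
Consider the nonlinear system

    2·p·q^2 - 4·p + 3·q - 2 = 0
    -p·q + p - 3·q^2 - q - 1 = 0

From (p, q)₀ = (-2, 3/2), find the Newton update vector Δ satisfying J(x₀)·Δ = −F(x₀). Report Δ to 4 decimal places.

(-10.1471, -0.3971)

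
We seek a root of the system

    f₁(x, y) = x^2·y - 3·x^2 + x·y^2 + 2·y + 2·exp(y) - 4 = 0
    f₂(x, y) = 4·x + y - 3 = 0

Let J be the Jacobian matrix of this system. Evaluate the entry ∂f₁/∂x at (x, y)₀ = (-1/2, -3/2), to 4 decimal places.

∂f₁/∂x = 2·x·y - 6·x + y^2.
At (-1/2, -3/2) this is 6.7500.

6.7500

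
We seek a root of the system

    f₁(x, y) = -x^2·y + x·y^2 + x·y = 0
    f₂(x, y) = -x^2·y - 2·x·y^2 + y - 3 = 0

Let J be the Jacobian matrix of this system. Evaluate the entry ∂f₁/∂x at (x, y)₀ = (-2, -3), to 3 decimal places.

-6.000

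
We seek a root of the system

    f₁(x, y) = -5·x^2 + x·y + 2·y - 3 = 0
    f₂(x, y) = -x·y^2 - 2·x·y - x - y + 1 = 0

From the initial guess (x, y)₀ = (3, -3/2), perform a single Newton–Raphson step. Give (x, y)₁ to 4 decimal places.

At (3, -3/2): F = (-55.5000, 1.7500).
Jacobian J = [[-10·x + y, x + 2], [-y^2 - 2·y - 1, -2·x·y - 2·x - 1]].
At the point, J = [[-31.5000, 5.0000], [-0.2500, 2.0000]] (det J = -61.7500).
Solving J·Δ = −F gives Δ = (-1.9393, -1.1174).
Then the next iterate is (x, y)₁ = (1.0607, -2.6174).

(1.0607, -2.6174)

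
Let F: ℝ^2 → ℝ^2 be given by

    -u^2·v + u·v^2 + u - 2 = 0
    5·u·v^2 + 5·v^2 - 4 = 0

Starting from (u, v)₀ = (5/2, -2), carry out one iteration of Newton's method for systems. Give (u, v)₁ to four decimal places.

(1.7586, -1.2690)

At (5/2, -2): F = (23.0000, 66.0000).
Jacobian J = [[-2·u·v + v^2 + 1, -u^2 + 2·u·v], [5·v^2, 10·u·v + 10·v]].
At the point, J = [[15.0000, -16.2500], [20.0000, -70.0000]] (det J = -725.0000).
Solving J·Δ = −F gives Δ = (-0.7414, 0.7310).
Then the next iterate is (u, v)₁ = (1.7586, -1.2690).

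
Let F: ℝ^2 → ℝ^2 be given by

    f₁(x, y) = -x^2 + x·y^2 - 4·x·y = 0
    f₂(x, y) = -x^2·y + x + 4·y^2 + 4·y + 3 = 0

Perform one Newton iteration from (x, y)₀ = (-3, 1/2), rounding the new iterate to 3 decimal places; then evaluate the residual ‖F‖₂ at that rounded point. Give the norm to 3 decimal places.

At (-3, 1/2): F = (-3.750, -1.500).
Jacobian J = [[-2·x + y^2 - 4·y, 2·x·y - 4·x], [-2·x·y + 1, -x^2 + 8·y + 4]].
At the point, J = [[4.250, 9.000], [4.000, -1.000]] (det J = -40.250).
Solving J·Δ = −F gives Δ = (0.429, 0.214).
Then the next iterate is (x, y)₁ = (-2.571, 0.714).
Re-evaluating at (-2.571, 0.714): F = (-0.57795, 0.60461), so ‖F‖₂ = 0.836.

0.836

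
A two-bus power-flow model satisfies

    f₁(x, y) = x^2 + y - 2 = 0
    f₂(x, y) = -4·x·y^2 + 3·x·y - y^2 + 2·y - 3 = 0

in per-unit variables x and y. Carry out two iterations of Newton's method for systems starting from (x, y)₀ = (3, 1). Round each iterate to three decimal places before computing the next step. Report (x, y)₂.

(1.349, 0.309)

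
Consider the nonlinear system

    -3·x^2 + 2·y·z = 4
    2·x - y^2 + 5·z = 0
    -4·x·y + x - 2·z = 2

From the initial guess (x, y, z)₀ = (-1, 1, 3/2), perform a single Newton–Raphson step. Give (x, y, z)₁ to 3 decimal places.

(-0.288, 1.552, 0.536)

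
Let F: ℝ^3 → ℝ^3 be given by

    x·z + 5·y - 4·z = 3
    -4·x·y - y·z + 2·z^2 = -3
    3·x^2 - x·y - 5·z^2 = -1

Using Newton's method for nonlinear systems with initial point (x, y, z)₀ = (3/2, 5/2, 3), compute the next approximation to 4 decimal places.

At (3/2, 5/2, 3): F = (2.0000, -1.5000, -41.0000).
Jacobian J = [[z, 5, x - 4], [-4·y, -4·x - z, -y + 4·z], [6·x - y, -x, -10·z]].
At the point, J = [[3.0000, 5.0000, -2.5000], [-10.0000, -9.0000, 9.5000], [6.5000, -1.5000, -30.0000]] (det J = -522.2500).
Solving J·Δ = −F gives Δ = (-1.3157, -0.4258, -1.6304).
Then the next iterate is (x, y, z)₁ = (0.1843, 2.0742, 1.3696).

(0.1843, 2.0742, 1.3696)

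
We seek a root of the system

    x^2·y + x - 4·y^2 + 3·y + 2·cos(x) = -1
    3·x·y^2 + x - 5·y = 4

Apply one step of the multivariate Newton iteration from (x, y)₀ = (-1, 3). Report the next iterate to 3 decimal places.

At (-1, 3): F = (-22.91940, -47.000).
Jacobian J = [[2·x·y - 2·sin(x) + 1, x^2 - 8·y + 3], [3·y^2 + 1, 6·x·y - 5]].
At the point, J = [[-3.31706, -20.000], [28.000, -23.000]] (det J = 636.29233).
Solving J·Δ = −F gives Δ = (0.649, -1.254).
Then the next iterate is (x, y)₁ = (-0.351, 1.746).

(-0.351, 1.746)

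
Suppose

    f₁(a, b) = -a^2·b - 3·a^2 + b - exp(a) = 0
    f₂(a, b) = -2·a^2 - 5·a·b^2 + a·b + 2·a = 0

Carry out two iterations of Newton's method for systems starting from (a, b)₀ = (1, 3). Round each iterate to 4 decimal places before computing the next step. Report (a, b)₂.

At (1, 3): F = (-5.718282, -42.0000).
Jacobian J = [[-2·a·b - 6·a - exp(a), -a^2 + 1], [-4·a - 5·b^2 + b + 2, -10·a·b + a]].
At the point, J = [[-14.718282, 0.0000], [-44.0000, -29.0000]] (det J = 426.830173).
Solving J·Δ = −F gives Δ = (-0.3885, -0.8588).
Then the next iterate is (a, b)₁ = (0.6115, 2.1412).
Round to (0.6115, 2.1412) and repeat: F = (-1.624455, -12.233355), J = [[-8.130882, 0.626068], [-21.228487, -12.481938]].
Δ = (-0.2434, -0.5662), so (a, b)₂ = (0.3681, 1.5750).

(0.3681, 1.5750)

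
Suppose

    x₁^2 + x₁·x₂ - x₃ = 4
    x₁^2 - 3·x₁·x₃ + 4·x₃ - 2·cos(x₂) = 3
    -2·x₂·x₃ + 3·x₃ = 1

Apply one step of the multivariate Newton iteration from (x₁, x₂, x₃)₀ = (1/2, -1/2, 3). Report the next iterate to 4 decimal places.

At (1/2, -1/2, 3): F = (-7.0000, 2.994835, 11.0000).
Jacobian J = [[2·x₁ + x₂, x₁, -1], [2·x₁ - 3·x₃, 2·sin(x₂), -3·x₁ + 4], [0, -2·x₃, -2·x₂ + 3]].
At the point, J = [[0.5000, 0.5000, -1.0000], [-8.0000, -0.958851, 2.5000], [0.0000, -6.0000, 4.0000]] (det J = -26.417702).
Solving J·Δ = −F gives Δ = (-2.3836, -5.4418, -10.9127).
Then the next iterate is (x₁, x₂, x₃)₁ = (-1.8836, -5.9418, -7.9127).

(-1.8836, -5.9418, -7.9127)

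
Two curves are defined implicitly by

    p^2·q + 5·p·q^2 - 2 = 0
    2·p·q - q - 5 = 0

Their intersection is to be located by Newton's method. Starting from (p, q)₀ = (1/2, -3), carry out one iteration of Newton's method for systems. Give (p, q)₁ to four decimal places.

(-0.3333, -4.0339)

At (1/2, -3): F = (19.7500, -5.0000).
Jacobian J = [[2·p·q + 5·q^2, p^2 + 10·p·q], [2·q, 2·p - 1]].
At the point, J = [[42.0000, -14.7500], [-6.0000, 0.0000]] (det J = -88.5000).
Solving J·Δ = −F gives Δ = (-0.8333, -1.0339).
Then the next iterate is (p, q)₁ = (-0.3333, -4.0339).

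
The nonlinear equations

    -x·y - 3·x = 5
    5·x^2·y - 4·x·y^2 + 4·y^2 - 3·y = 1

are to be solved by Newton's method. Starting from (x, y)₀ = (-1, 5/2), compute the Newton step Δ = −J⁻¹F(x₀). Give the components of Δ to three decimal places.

At (-1, 5/2): F = (0.500, 54.000).
Jacobian J = [[-y - 3, -x], [10·x·y - 4·y^2, 5·x^2 - 8·x·y + 8·y - 3]].
At the point, J = [[-5.500, 1.000], [-50.000, 42.000]] (det J = -181.000).
Solving J·Δ = −F gives Δ = (-0.182, -1.503).

(-0.182, -1.503)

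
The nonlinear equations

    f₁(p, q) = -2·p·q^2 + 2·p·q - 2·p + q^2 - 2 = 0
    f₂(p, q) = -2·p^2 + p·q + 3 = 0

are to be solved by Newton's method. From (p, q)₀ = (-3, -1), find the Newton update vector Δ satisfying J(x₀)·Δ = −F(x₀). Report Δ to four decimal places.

(1.2227, 0.4832)

At (-3, -1): F = (17.0000, -12.0000).
Jacobian J = [[-2·q^2 + 2·q - 2, -4·p·q + 2·p + 2·q], [-4·p + q, p]].
At the point, J = [[-6.0000, -20.0000], [11.0000, -3.0000]] (det J = 238.0000).
Solving J·Δ = −F gives Δ = (1.2227, 0.4832).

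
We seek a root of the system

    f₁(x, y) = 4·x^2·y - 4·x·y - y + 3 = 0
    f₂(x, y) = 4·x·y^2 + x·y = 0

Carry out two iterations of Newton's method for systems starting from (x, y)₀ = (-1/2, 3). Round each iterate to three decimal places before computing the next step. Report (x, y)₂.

At (-1/2, 3): F = (9.000, -19.500).
Jacobian J = [[8·x·y - 4·y, 4·x^2 - 4·x - 1], [4·y^2 + y, 8·x·y + x]].
At the point, J = [[-24.000, 2.000], [39.000, -12.500]] (det J = 222.000).
Solving J·Δ = −F gives Δ = (0.331, -0.527).
Then the next iterate is (x, y)₁ = (-0.169, 2.473).
Round to (-0.169, 2.473) and repeat: F = (2.48127, -4.55217), J = [[-13.23550, -0.20976], [26.93592, -3.51250]].
Δ = (0.185, 0.126), so (x, y)₂ = (0.016, 2.599).

(0.016, 2.599)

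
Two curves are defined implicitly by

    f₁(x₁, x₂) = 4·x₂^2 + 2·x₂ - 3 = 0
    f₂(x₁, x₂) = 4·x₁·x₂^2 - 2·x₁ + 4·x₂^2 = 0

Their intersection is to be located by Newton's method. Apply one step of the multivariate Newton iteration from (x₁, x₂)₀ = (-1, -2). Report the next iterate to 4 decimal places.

(-1.1429, -1.3571)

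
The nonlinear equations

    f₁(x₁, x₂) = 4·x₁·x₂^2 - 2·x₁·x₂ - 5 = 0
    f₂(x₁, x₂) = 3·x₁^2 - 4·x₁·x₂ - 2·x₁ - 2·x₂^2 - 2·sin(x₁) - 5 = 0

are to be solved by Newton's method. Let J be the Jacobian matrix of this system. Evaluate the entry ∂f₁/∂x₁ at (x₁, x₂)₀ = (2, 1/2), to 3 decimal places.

0.000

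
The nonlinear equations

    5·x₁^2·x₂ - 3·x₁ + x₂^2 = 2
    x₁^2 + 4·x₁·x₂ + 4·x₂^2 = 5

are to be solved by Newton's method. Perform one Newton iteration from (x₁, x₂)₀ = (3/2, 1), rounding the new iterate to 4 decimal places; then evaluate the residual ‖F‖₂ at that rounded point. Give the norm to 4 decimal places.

At (3/2, 1): F = (5.7500, 7.2500).
Jacobian J = [[10·x₁·x₂ - 3, 5·x₁^2 + 2·x₂], [2·x₁ + 4·x₂, 4·x₁ + 8·x₂]].
At the point, J = [[12.0000, 13.2500], [7.0000, 14.0000]] (det J = 75.2500).
Solving J·Δ = −F gives Δ = (0.2068, -0.6213).
Then the next iterate is (x₁, x₂)₁ = (1.7068, 0.3787).
Re-evaluating at (1.7068, 0.3787): F = (-1.460906, 1.072282), so ‖F‖₂ = 1.8122.

1.8122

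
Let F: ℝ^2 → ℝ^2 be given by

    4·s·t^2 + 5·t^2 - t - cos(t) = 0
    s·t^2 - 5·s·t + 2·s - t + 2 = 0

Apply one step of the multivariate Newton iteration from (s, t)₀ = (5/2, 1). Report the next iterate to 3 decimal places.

(2.307, 0.575)

At (5/2, 1): F = (13.45970, -4.000).
Jacobian J = [[4·t^2, 8·s·t + 10·t + sin(t) - 1], [t^2 - 5·t + 2, 2·s·t - 5·s - 1]].
At the point, J = [[4.000, 29.84147], [-2.000, -8.500]] (det J = 25.68294).
Solving J·Δ = −F gives Δ = (-0.193, -0.425).
Then the next iterate is (s, t)₁ = (2.307, 0.575).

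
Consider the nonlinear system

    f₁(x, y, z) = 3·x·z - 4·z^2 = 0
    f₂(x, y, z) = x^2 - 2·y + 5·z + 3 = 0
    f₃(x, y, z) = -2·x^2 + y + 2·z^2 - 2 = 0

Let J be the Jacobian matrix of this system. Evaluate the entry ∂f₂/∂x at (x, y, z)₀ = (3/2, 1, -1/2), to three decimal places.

∂f₂/∂x = 2·x.
At (3/2, 1, -1/2) this is 3.000.

3.000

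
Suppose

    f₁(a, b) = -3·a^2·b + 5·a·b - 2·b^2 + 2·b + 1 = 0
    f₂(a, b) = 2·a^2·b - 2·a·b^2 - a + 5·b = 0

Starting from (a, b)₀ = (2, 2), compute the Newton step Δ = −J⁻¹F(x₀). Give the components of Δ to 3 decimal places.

At (2, 2): F = (-7.000, 8.000).
Jacobian J = [[-6·a·b + 5·b, -3·a^2 + 5·a - 4·b + 2], [4·a·b - 2·b^2 - 1, 2·a^2 - 4·a·b + 5]].
At the point, J = [[-14.000, -8.000], [7.000, -3.000]] (det J = 98.000).
Solving J·Δ = −F gives Δ = (-0.867, 0.643).

(-0.867, 0.643)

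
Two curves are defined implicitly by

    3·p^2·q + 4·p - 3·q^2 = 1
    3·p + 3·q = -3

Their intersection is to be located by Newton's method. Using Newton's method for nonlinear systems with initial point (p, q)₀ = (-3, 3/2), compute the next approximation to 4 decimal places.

(-2.2744, 1.2744)

At (-3, 3/2): F = (20.7500, -1.5000).
Jacobian J = [[6·p·q + 4, 3·p^2 - 6·q], [3, 3]].
At the point, J = [[-23.0000, 18.0000], [3.0000, 3.0000]] (det J = -123.0000).
Solving J·Δ = −F gives Δ = (0.7256, -0.2256).
Then the next iterate is (p, q)₁ = (-2.2744, 1.2744).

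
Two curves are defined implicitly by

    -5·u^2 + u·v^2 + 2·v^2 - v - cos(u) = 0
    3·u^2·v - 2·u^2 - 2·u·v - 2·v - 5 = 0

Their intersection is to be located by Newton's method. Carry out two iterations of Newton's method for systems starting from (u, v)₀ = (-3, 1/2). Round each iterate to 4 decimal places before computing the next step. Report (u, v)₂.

At (-3, 1/2): F = (-44.760008, -7.5000).
Jacobian J = [[-10·u + v^2 + sin(u), 2·u·v + 4·v - 1], [6·u·v - 4·u - 2·v, 3·u^2 - 2·u - 2]].
At the point, J = [[30.108880, -2.0000], [2.0000, 31.0000]] (det J = 937.375280).
Solving J·Δ = −F gives Δ = (1.4963, 0.1454).
Then the next iterate is (u, v)₁ = (-1.5037, 0.6454).
Round to (-1.5037, 0.6454) and repeat: F = (-11.811285, -4.494083), J = [[14.455791, -0.359376], [-1.098928, 7.790741]].
Δ = (0.8343, 0.6945), so (u, v)₂ = (-0.6694, 1.3399).

(-0.6694, 1.3399)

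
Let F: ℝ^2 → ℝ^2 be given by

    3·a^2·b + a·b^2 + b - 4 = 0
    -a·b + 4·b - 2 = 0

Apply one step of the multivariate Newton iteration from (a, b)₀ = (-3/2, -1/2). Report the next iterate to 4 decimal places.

(-1.4331, 0.3576)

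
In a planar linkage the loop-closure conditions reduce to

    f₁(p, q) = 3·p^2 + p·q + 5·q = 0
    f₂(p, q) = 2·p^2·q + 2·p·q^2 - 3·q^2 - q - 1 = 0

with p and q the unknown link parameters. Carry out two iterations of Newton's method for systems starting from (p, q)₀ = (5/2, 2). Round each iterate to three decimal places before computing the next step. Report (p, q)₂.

(-8.743, -2.445)

At (5/2, 2): F = (33.750, 30.000).
Jacobian J = [[6·p + q, p + 5], [4·p·q + 2·q^2, 2·p^2 + 4·p·q - 6·q - 1]].
At the point, J = [[17.000, 7.500], [28.000, 19.500]] (det J = 121.500).
Solving J·Δ = −F gives Δ = (-3.565, 3.580).
Then the next iterate is (p, q)₁ = (-1.065, 5.580).
Round to (-1.065, 5.580) and repeat: F = (25.35997, -153.65178), J = [[-0.810, 3.935], [38.502, -55.98235]].
Δ = (-7.678, -8.025), so (p, q)₂ = (-8.743, -2.445).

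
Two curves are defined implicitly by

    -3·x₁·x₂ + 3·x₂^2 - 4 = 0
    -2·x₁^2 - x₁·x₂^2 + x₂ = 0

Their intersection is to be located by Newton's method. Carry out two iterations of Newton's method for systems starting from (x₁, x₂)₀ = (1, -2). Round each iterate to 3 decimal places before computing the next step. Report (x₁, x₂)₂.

(-0.262, -1.292)

At (1, -2): F = (14.000, -8.000).
Jacobian J = [[-3·x₂, -3·x₁ + 6·x₂], [-4·x₁ - x₂^2, -2·x₁·x₂ + 1]].
At the point, J = [[6.000, -15.000], [-8.000, 5.000]] (det J = -90.000).
Solving J·Δ = −F gives Δ = (-0.556, 0.711).
Then the next iterate is (x₁, x₂)₁ = (0.444, -1.289).
Round to (0.444, -1.289) and repeat: F = (2.70151, -2.42099), J = [[3.867, -9.066], [-3.43752, 2.14463]].
Δ = (-0.706, -0.003), so (x₁, x₂)₂ = (-0.262, -1.292).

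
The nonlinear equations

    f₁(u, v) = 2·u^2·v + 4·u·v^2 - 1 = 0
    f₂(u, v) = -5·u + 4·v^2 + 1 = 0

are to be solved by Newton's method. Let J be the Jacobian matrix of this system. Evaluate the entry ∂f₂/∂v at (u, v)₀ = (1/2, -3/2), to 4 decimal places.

-12.0000

∂f₂/∂v = 8·v.
At (1/2, -3/2) this is -12.0000.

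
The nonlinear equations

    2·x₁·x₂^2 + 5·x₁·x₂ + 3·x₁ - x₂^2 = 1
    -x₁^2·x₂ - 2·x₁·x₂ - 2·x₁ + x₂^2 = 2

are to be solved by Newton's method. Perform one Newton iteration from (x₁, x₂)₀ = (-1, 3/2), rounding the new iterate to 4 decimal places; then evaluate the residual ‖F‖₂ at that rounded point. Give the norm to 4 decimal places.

5.0041

At (-1, 3/2): F = (-18.2500, 3.7500).
Jacobian J = [[2·x₂^2 + 5·x₂ + 3, 4·x₁·x₂ + 5·x₁ - 2·x₂], [-2·x₁·x₂ - 2·x₂ - 2, -x₁^2 - 2·x₁ + 2·x₂]].
At the point, J = [[15.0000, -14.0000], [-2.0000, 4.0000]] (det J = 32.0000).
Solving J·Δ = −F gives Δ = (0.6406, -0.6172).
Then the next iterate is (x₁, x₂)₁ = (-0.3594, 0.8828).
Re-evaluating at (-0.3594, 0.8828): F = (-5.004114, 0.018663), so ‖F‖₂ = 5.0041.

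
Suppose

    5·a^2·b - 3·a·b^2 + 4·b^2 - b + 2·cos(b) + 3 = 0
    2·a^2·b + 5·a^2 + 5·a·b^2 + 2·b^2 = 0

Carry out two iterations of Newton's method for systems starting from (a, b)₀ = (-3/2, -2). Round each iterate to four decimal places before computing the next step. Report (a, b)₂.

At (-3/2, -2): F = (15.667706, -19.7500).
Jacobian J = [[10·a·b - 3·b^2, 5·a^2 - 6·a·b + 8·b - 2·sin(b) - 1], [4·a·b + 10·a + 5·b^2, 2·a^2 + 10·a·b + 4·b]].
At the point, J = [[18.0000, -21.931405], [17.0000, 26.5000]] (det J = 849.833887).
Solving J·Δ = −F gives Δ = (0.0211, 0.7317).
Then the next iterate is (a, b)₁ = (-1.4789, -1.2683).
Round to (-1.4789, -1.2683) and repeat: F = (4.565475, -3.289698), J = [[13.931134, -9.555616], [0.756680, 18.057979]].
Δ = (-0.1971, 0.1904), so (a, b)₂ = (-1.6760, -1.0779).

(-1.6760, -1.0779)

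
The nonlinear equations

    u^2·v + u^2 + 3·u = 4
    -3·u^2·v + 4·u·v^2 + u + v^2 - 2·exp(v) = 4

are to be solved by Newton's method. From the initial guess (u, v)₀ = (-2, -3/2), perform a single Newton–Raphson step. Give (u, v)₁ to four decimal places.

At (-2, -3/2): F = (-12.0000, -4.196260).
Jacobian J = [[2·u·v + 2·u + 3, u^2], [-6·u·v + 4·v^2 + 1, -3·u^2 + 8·u·v + 2·v - 2·exp(v)]].
At the point, J = [[5.0000, 4.0000], [-8.0000, 8.553740]] (det J = 74.768698).
Solving J·Δ = −F gives Δ = (1.1483, 1.5646).
Then the next iterate is (u, v)₁ = (-0.8517, 0.0646).

(-0.8517, 0.0646)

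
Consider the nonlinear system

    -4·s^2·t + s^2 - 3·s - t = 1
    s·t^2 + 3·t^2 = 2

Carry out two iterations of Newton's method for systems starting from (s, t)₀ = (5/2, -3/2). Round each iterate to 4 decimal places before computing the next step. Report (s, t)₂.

(1.2879, -0.7504)

At (5/2, -3/2): F = (36.7500, 10.3750).
Jacobian J = [[-8·s·t + 2·s - 3, -4·s^2 - 1], [t^2, 2·s·t + 6·t]].
At the point, J = [[32.0000, -26.0000], [2.2500, -16.5000]] (det J = -469.5000).
Solving J·Δ = −F gives Δ = (-0.7170, 0.5310).
Then the next iterate is (s, t)₁ = (1.7830, -0.9690).
Round to (1.7830, -0.9690) and repeat: F = (10.121238, 2.491050), J = [[14.387816, -13.716356], [0.938961, -9.269454]].
Δ = (-0.4951, 0.2186), so (s, t)₂ = (1.2879, -0.7504).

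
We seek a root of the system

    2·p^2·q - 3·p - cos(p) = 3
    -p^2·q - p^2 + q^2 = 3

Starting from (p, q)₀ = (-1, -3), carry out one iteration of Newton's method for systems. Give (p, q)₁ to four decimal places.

At (-1, -3): F = (-6.540302, 8.0000).
Jacobian J = [[4·p·q + sin(p) - 3, 2·p^2], [-2·p·q - 2·p, -p^2 + 2·q]].
At the point, J = [[8.158529, 2.0000], [-4.0000, -7.0000]] (det J = -49.109703).
Solving J·Δ = −F gives Δ = (0.6064, 0.7963).
Then the next iterate is (p, q)₁ = (-0.3936, -2.2037).

(-0.3936, -2.2037)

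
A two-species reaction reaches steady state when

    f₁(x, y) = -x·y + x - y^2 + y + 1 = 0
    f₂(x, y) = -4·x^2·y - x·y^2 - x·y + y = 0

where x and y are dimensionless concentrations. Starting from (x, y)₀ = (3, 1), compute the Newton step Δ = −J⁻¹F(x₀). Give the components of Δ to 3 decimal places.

(-2.000, 0.250)

At (3, 1): F = (1.000, -41.000).
Jacobian J = [[-y + 1, -x - 2·y + 1], [-8·x·y - y^2 - y, -4·x^2 - 2·x·y - x + 1]].
At the point, J = [[0.000, -4.000], [-26.000, -44.000]] (det J = -104.000).
Solving J·Δ = −F gives Δ = (-2.000, 0.250).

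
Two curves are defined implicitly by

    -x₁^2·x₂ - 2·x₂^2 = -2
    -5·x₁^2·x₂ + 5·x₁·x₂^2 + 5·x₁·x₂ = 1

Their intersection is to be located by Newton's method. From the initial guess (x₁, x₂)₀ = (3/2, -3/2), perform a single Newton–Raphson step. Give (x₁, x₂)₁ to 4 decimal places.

At (3/2, -3/2): F = (0.8750, 21.5000).
Jacobian J = [[-2·x₁·x₂, -x₁^2 - 4·x₂], [-10·x₁·x₂ + 5·x₂^2 + 5·x₂, -5·x₁^2 + 10·x₁·x₂ + 5·x₁]].
At the point, J = [[4.5000, 3.7500], [26.2500, -26.2500]] (det J = -216.5625).
Solving J·Δ = −F gives Δ = (-0.4784, 0.3407).
Then the next iterate is (x₁, x₂)₁ = (1.0216, -1.1593).

(1.0216, -1.1593)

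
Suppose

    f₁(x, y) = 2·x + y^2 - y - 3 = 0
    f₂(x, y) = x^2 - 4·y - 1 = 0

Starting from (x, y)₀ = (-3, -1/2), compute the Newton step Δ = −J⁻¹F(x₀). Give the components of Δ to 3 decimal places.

(2.650, -1.475)

At (-3, -1/2): F = (-8.250, 10.000).
Jacobian J = [[2, 2·y - 1], [2·x, -4]].
At the point, J = [[2.000, -2.000], [-6.000, -4.000]] (det J = -20.000).
Solving J·Δ = −F gives Δ = (2.650, -1.475).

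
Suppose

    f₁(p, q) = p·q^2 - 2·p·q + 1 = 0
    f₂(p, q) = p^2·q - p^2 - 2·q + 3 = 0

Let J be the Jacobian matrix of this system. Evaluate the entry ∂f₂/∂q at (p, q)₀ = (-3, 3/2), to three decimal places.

7.000

∂f₂/∂q = p^2 - 2.
At (-3, 3/2) this is 7.000.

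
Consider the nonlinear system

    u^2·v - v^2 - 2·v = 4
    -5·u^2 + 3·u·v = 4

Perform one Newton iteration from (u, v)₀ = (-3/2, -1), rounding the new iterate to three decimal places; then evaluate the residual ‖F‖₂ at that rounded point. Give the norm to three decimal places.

At (-3/2, -1): F = (-5.250, -10.750).
Jacobian J = [[2·u·v, u^2 - 2·v - 2], [-10·u + 3·v, 3·u]].
At the point, J = [[3.000, 2.250], [12.000, -4.500]] (det J = -40.500).
Solving J·Δ = −F gives Δ = (1.181, 0.759).
Then the next iterate is (u, v)₁ = (-0.319, -0.241).
Re-evaluating at (-0.319, -0.241): F = (-3.60061, -4.27817), so ‖F‖₂ = 5.592.

5.592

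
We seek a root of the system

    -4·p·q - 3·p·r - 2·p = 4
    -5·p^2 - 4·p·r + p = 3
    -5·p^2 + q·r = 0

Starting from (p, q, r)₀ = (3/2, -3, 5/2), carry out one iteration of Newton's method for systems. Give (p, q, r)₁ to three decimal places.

(0.834, -1.850, 0.540)

At (3/2, -3, 5/2): F = (-0.250, -27.750, -18.750).
Jacobian J = [[-4·q - 3·r - 2, -4·p, -3·p], [-10·p - 4·r + 1, 0, -4·p], [-10·p, r, q]].
At the point, J = [[2.500, -6.000, -4.500], [-24.000, 0.000, -6.000], [-15.000, 2.500, -3.000]] (det J = 199.500).
Solving J·Δ = −F gives Δ = (-0.666, 1.150, -1.960).
Then the next iterate is (p, q, r)₁ = (0.834, -1.850, 0.540).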